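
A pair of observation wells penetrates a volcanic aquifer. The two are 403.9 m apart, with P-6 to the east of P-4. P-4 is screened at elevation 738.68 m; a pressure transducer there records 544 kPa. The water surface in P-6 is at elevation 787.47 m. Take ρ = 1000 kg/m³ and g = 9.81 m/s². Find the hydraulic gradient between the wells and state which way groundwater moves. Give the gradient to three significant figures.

i ≈ 0.0165; groundwater flows toward the east

Pressure head at P-4: ψ = P/(ρg) = 544×1000 / (1000 × 9.81) = 55.45 m.
Total head at P-4: h = z + ψ = 738.68 + 55.45 = 794.13 m.
Total head at P-6: h = 787.47 m (water level in the piezometer is the total head).
Head difference: h(P-4) − h(P-6) = 794.13 − 787.47 = 6.66 m.
Hydraulic gradient: i = |Δh| / L = 6.66 / 403.9 = 0.0165.
Flow is from higher to lower head: from P-4 toward P-6, i.e. toward the east.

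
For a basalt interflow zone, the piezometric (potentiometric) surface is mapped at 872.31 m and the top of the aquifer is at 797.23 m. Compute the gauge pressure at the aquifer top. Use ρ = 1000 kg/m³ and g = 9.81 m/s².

P ≈ 737 kPa

Pressure head at the aquifer top: ψ = h − z = 872.31 − 797.23 = 75.08 m.
P = ρgψ = 1000 × 9.81 × 75.08 = 736535 Pa ≈ 737 kPa.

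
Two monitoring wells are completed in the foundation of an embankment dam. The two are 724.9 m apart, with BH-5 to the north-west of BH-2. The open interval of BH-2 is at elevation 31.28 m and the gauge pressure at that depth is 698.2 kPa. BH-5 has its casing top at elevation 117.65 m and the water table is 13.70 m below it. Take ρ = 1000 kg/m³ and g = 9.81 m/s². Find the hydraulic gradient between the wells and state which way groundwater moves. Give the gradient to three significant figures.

Pressure head at BH-2: ψ = P/(ρg) = 698.2×1000 / (1000 × 9.81) = 71.17 m.
Total head at BH-2: h = z + ψ = 31.28 + 71.17 = 102.45 m.
Total head at BH-5: h = 117.65 − 13.70 = 103.95 m.
Head difference: h(BH-2) − h(BH-5) = 102.45 − 103.95 = -1.50 m.
Hydraulic gradient: i = |Δh| / L = 1.50 / 724.9 = 0.00207.
Flow is from higher to lower head: from BH-5 toward BH-2, i.e. toward the south-east.

i ≈ 0.00207; groundwater flows toward the south-east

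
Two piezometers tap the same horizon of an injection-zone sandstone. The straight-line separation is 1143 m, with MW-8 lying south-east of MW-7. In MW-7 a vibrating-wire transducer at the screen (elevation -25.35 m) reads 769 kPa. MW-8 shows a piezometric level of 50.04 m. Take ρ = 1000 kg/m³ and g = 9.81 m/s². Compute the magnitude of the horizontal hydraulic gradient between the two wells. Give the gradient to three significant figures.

i ≈ 0.00262

Pressure head at MW-7: ψ = P/(ρg) = 769×1000 / (1000 × 9.81) = 78.39 m.
Total head at MW-7: h = z + ψ = -25.35 + 78.39 = 53.04 m.
Total head at MW-8: h = 50.04 m (water level in the piezometer is the total head).
Head difference: h(MW-7) − h(MW-8) = 53.04 − 50.04 = 3.00 m.
Hydraulic gradient: i = |Δh| / L = 3.00 / 1143 = 0.00262.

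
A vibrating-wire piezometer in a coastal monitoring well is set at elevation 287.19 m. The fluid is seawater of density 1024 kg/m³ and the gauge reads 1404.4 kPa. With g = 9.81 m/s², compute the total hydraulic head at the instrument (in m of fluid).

h ≈ 426.99 m

ψ = P/(ρg) = 1404.4×1000 / (1024 × 9.81) = 139.80 m.
h = z + ψ = 287.19 + 139.80 = 426.99 m.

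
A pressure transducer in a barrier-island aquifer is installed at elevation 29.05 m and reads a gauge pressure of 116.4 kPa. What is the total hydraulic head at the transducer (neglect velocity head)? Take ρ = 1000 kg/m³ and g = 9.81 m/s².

h ≈ 40.92 m

ψ = P/(ρg) = 116.4×1000 / (1000 × 9.81) = 11.87 m.
h = z + ψ = 29.05 + 11.87 = 40.92 m.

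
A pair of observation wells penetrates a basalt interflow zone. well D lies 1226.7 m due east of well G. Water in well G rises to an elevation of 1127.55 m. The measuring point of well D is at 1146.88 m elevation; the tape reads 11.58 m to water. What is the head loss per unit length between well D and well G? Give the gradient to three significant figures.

i ≈ 0.00632 m/m

Total head at well G: h = 1127.55 m (water level in the piezometer is the total head).
Total head at well D: h = 1146.88 − 11.58 = 1135.30 m.
Head difference: h(well G) − h(well D) = 1127.55 − 1135.30 = -7.75 m.
Hydraulic gradient: i = |Δh| / L = 7.75 / 1226.7 = 0.00632.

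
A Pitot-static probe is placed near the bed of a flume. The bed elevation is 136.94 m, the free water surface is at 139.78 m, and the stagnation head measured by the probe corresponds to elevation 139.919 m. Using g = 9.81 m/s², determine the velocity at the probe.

v ≈ 1.65 m/s

Near the bed, under hydrostatic conditions, the piezometric head (z + ψ) equals the free-surface elevation, 139.78 m.
Velocity head = total − piezometric = 139.919 − 139.78 = 0.139 m.
v = √(2g·h_v) = √(2 × 9.81 × 0.139) = 1.65 m/s.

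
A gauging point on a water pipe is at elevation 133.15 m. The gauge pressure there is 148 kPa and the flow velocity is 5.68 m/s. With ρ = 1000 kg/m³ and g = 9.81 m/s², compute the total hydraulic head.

Pressure head ψ = P/(ρg) = 148×1000 / (1000 × 9.81) = 15.09 m.
Velocity head = v²/(2g) = 5.68² / (2 × 9.81) = 1.644 m.
h = z + ψ + v²/(2g) = 133.15 + 15.09 + 1.644 = 149.88 m.

h ≈ 149.88 m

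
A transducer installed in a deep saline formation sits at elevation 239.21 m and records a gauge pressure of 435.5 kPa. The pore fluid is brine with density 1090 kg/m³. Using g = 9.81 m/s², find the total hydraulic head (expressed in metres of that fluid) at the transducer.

ψ = P/(ρg) = 435.5×1000 / (1090 × 9.81) = 40.73 m.
h = z + ψ = 239.21 + 40.73 = 279.94 m.

h ≈ 279.94 m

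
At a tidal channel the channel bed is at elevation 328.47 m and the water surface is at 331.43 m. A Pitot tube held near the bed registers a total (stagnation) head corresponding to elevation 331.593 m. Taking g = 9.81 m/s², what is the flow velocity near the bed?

Near the bed, under hydrostatic conditions, the piezometric head (z + ψ) equals the free-surface elevation, 331.43 m.
Velocity head = total − piezometric = 331.593 − 331.43 = 0.163 m.
v = √(2g·h_v) = √(2 × 9.81 × 0.163) = 1.79 m/s.

v ≈ 1.79 m/s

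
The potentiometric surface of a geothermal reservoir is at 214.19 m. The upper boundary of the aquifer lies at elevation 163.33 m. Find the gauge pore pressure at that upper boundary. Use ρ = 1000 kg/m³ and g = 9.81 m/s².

P ≈ 499 kPa

Pressure head at the aquifer top: ψ = h − z = 214.19 − 163.33 = 50.86 m.
P = ρgψ = 1000 × 9.81 × 50.86 = 498937 Pa ≈ 499 kPa.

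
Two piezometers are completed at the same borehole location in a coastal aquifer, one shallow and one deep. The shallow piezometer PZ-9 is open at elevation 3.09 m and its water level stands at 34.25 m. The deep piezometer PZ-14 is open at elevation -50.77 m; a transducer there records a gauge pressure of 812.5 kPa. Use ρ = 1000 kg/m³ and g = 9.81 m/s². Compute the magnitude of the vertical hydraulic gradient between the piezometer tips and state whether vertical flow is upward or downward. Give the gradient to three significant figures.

|i_v| ≈ 0.0408; vertical flow is downward

Total head at PZ-9: h = 34.25 m (water level in the standpipe).
Pressure head at PZ-14: ψ = P/(ρg) = 812.5×1000 / (1000 × 9.81) = 82.82 m.
Total head at PZ-14: h = z + ψ = -50.77 + 82.82 = 32.05 m.
Δh = h(PZ-9) − h(PZ-14) = 34.25 − 32.05 = 2.20 m.
Vertical separation Δz = 3.09 − (-50.77) = 53.86 m.
|i_v| = |Δh| / Δz = 2.20 / 53.86 = 0.0408.
Head is higher in the shallow piezometer, so vertical flow is downward (recharge condition).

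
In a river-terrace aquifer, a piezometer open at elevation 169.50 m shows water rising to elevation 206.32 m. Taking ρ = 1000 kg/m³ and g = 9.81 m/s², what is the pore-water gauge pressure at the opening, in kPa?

Pressure head ψ = h − z = 206.32 − 169.50 = 36.82 m.
P = ρgψ = 1000 × 9.81 × 36.82 = 361204 Pa ≈ 361 kPa.

P ≈ 361 kPa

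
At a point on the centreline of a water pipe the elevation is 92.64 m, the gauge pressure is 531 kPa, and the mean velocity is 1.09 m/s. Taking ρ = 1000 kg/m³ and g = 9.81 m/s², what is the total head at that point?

h ≈ 146.83 m

Pressure head ψ = P/(ρg) = 531×1000 / (1000 × 9.81) = 54.13 m.
Velocity head = v²/(2g) = 1.09² / (2 × 9.81) = 0.061 m.
h = z + ψ + v²/(2g) = 92.64 + 54.13 + 0.061 = 146.83 m.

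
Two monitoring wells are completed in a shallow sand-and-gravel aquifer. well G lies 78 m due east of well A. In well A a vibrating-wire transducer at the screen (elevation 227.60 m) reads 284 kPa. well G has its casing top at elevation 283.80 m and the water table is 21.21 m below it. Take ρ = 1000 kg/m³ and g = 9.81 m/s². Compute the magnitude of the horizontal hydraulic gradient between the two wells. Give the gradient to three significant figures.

Pressure head at well A: ψ = P/(ρg) = 284×1000 / (1000 × 9.81) = 28.95 m.
Total head at well A: h = z + ψ = 227.60 + 28.95 = 256.55 m.
Total head at well G: h = 283.80 − 21.21 = 262.59 m.
Head difference: h(well A) − h(well G) = 256.55 − 262.59 = -6.04 m.
Hydraulic gradient: i = |Δh| / L = 6.04 / 78 = 0.0774.

i ≈ 0.0774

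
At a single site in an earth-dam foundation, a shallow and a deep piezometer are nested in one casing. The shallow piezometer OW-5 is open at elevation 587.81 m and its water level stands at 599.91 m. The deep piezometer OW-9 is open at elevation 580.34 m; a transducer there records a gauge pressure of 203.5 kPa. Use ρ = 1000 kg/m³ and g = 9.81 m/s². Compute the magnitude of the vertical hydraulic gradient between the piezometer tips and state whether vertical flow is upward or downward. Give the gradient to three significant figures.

Total head at OW-5: h = 599.91 m (water level in the standpipe).
Pressure head at OW-9: ψ = P/(ρg) = 203.5×1000 / (1000 × 9.81) = 20.74 m.
Total head at OW-9: h = z + ψ = 580.34 + 20.74 = 601.08 m.
Δh = h(OW-5) − h(OW-9) = 599.91 − 601.08 = -1.17 m.
Vertical separation Δz = 587.81 − 580.34 = 7.47 m.
|i_v| = |Δh| / Δz = 1.17 / 7.47 = 0.157.
Head is higher in the deep piezometer, so vertical flow is upward (discharge condition).

|i_v| ≈ 0.157; vertical flow is upward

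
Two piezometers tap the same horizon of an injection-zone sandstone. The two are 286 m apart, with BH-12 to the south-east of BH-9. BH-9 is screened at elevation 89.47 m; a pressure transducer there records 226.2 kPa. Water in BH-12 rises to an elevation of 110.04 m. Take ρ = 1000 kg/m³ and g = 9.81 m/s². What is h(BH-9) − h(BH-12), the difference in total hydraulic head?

Δh ≈ 2.49 m

Pressure head at BH-9: ψ = P/(ρg) = 226.2×1000 / (1000 × 9.81) = 23.06 m.
Total head at BH-9: h = z + ψ = 89.47 + 23.06 = 112.53 m.
Total head at BH-12: h = 110.04 m (water level in the piezometer is the total head).
Head difference: h(BH-9) − h(BH-12) = 112.53 − 110.04 = 2.49 m.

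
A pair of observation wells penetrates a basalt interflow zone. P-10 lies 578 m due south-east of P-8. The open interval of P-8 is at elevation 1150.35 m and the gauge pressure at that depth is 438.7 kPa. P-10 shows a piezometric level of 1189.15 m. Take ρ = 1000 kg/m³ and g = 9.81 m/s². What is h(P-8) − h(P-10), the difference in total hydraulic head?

Δh ≈ 5.92 m

Pressure head at P-8: ψ = P/(ρg) = 438.7×1000 / (1000 × 9.81) = 44.72 m.
Total head at P-8: h = z + ψ = 1150.35 + 44.72 = 1195.07 m.
Total head at P-10: h = 1189.15 m (water level in the piezometer is the total head).
Head difference: h(P-8) − h(P-10) = 1195.07 − 1189.15 = 5.92 m.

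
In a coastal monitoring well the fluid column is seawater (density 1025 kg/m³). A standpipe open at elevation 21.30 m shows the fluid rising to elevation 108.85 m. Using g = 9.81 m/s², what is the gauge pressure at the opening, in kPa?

Pressure head ψ = h − z = 108.85 − 21.30 = 87.55 m.
P = ρgψ = 1025 × 9.81 × 87.55 = 880337 Pa ≈ 880 kPa.

P ≈ 880 kPa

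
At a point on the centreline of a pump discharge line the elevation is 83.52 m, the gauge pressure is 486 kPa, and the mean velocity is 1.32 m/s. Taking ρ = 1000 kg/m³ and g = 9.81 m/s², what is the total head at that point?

Pressure head ψ = P/(ρg) = 486×1000 / (1000 × 9.81) = 49.54 m.
Velocity head = v²/(2g) = 1.32² / (2 × 9.81) = 0.089 m.
h = z + ψ + v²/(2g) = 83.52 + 49.54 + 0.089 = 133.15 m.

h ≈ 133.15 m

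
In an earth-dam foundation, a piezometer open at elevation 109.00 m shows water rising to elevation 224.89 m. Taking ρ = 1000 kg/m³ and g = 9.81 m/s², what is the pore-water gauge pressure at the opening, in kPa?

P ≈ 1140 kPa

Pressure head ψ = h − z = 224.89 − 109.00 = 115.89 m.
P = ρgψ = 1000 × 9.81 × 115.89 = 1136881 Pa ≈ 1140 kPa.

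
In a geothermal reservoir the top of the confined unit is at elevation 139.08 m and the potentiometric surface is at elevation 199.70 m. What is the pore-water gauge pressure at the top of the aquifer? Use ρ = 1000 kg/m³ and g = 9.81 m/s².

Pressure head at the aquifer top: ψ = h − z = 199.70 − 139.08 = 60.62 m.
P = ρgψ = 1000 × 9.81 × 60.62 = 594682 Pa ≈ 595 kPa.

P ≈ 595 kPa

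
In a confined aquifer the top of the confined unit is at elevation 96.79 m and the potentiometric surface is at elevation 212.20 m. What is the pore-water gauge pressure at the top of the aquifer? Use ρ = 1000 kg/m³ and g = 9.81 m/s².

P ≈ 1130 kPa

Pressure head at the aquifer top: ψ = h − z = 212.20 − 96.79 = 115.41 m.
P = ρgψ = 1000 × 9.81 × 115.41 = 1132172 Pa ≈ 1130 kPa.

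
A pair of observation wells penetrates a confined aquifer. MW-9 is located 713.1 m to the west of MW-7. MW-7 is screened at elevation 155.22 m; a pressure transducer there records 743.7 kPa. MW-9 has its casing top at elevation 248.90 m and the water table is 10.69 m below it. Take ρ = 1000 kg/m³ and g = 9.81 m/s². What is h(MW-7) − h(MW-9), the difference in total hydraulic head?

Δh ≈ -7.18 m

Pressure head at MW-7: ψ = P/(ρg) = 743.7×1000 / (1000 × 9.81) = 75.81 m.
Total head at MW-7: h = z + ψ = 155.22 + 75.81 = 231.03 m.
Total head at MW-9: h = 248.90 − 10.69 = 238.21 m.
Head difference: h(MW-7) − h(MW-9) = 231.03 − 238.21 = -7.18 m.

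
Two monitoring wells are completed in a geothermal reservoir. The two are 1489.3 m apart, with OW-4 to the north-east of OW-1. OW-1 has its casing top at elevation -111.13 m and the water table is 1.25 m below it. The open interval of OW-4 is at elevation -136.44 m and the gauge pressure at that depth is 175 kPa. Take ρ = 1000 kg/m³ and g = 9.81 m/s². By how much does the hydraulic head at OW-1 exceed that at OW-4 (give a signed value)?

Δh ≈ 6.22 m

Total head at OW-1: h = -111.13 − 1.25 = -112.38 m.
Pressure head at OW-4: ψ = P/(ρg) = 175×1000 / (1000 × 9.81) = 17.84 m.
Total head at OW-4: h = z + ψ = -136.44 + 17.84 = -118.60 m.
Head difference: h(OW-1) − h(OW-4) = -112.38 − (-118.60) = 6.22 m.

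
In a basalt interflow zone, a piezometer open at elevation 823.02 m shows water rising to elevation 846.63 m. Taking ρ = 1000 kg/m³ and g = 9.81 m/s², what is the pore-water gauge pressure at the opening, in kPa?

P ≈ 232 kPa

Pressure head ψ = h − z = 846.63 − 823.02 = 23.61 m.
P = ρgψ = 1000 × 9.81 × 23.61 = 231614 Pa ≈ 232 kPa.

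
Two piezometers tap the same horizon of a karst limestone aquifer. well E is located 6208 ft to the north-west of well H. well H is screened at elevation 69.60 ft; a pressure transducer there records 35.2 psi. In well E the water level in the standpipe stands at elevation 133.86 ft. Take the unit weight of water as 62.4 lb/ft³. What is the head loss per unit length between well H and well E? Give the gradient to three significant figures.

Pressure head at well H: ψ = 144·P/γ = 144 × 35.2 / 62.4 = 81.23 ft.
Total head at well H: h = z + ψ = 69.60 + 81.23 = 150.83 ft.
Total head at well E: h = 133.86 ft (water level in the piezometer is the total head).
Head difference: h(well H) − h(well E) = 150.83 − 133.86 = 16.97 ft.
Hydraulic gradient: i = |Δh| / L = 16.97 / 6208 = 0.00273.

i ≈ 0.00273 ft/ft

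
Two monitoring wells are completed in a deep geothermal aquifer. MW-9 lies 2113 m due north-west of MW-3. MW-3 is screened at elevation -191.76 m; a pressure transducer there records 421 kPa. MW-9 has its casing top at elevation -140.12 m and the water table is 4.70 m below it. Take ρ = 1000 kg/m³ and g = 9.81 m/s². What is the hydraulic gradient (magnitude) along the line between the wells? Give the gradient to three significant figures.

Pressure head at MW-3: ψ = P/(ρg) = 421×1000 / (1000 × 9.81) = 42.92 m.
Total head at MW-3: h = z + ψ = -191.76 + 42.92 = -148.84 m.
Total head at MW-9: h = -140.12 − 4.70 = -144.82 m.
Head difference: h(MW-3) − h(MW-9) = -148.84 − (-144.82) = -4.02 m.
Hydraulic gradient: i = |Δh| / L = 4.02 / 2113 = 0.00190.

i ≈ 0.00190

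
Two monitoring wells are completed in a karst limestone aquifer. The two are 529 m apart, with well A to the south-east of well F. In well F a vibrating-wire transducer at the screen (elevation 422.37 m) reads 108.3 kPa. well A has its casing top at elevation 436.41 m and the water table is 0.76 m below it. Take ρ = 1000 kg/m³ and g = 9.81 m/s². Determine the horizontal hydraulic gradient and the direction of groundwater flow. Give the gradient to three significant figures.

i ≈ 0.00423; groundwater flows toward the north-west

Pressure head at well F: ψ = P/(ρg) = 108.3×1000 / (1000 × 9.81) = 11.04 m.
Total head at well F: h = z + ψ = 422.37 + 11.04 = 433.41 m.
Total head at well A: h = 436.41 − 0.76 = 435.65 m.
Head difference: h(well F) − h(well A) = 433.41 − 435.65 = -2.24 m.
Hydraulic gradient: i = |Δh| / L = 2.24 / 529 = 0.00423.
Flow is from higher to lower head: from well A toward well F, i.e. toward the north-west.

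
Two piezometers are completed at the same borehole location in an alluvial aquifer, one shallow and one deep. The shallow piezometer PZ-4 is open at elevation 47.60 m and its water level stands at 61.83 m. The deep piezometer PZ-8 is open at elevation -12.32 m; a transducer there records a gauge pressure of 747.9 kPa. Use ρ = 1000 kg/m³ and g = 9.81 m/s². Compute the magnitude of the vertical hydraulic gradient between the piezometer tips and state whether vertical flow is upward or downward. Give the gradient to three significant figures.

|i_v| ≈ 0.0349; vertical flow is upward

Total head at PZ-4: h = 61.83 m (water level in the standpipe).
Pressure head at PZ-8: ψ = P/(ρg) = 747.9×1000 / (1000 × 9.81) = 76.24 m.
Total head at PZ-8: h = z + ψ = -12.32 + 76.24 = 63.92 m.
Δh = h(PZ-4) − h(PZ-8) = 61.83 − 63.92 = -2.09 m.
Vertical separation Δz = 47.60 − (-12.32) = 59.92 m.
|i_v| = |Δh| / Δz = 2.09 / 59.92 = 0.0349.
Head is higher in the deep piezometer, so vertical flow is upward (discharge condition).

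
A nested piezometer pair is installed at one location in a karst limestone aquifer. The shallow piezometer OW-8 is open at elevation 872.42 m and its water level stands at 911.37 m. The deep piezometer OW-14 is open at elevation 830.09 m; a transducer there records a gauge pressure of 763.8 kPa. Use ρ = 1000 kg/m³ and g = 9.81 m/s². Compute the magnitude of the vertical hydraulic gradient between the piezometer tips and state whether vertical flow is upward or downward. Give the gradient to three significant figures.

Total head at OW-8: h = 911.37 m (water level in the standpipe).
Pressure head at OW-14: ψ = P/(ρg) = 763.8×1000 / (1000 × 9.81) = 77.86 m.
Total head at OW-14: h = z + ψ = 830.09 + 77.86 = 907.95 m.
Δh = h(OW-8) − h(OW-14) = 911.37 − 907.95 = 3.42 m.
Vertical separation Δz = 872.42 − 830.09 = 42.33 m.
|i_v| = |Δh| / Δz = 3.42 / 42.33 = 0.0808.
Head is higher in the shallow piezometer, so vertical flow is downward (recharge condition).

|i_v| ≈ 0.0808; vertical flow is downward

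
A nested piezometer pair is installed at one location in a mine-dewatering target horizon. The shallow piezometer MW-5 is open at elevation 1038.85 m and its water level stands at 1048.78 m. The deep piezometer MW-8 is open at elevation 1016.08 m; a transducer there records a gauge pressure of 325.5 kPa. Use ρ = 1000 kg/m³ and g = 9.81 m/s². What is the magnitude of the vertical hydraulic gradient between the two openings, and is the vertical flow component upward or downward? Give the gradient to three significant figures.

|i_v| ≈ 0.0211; vertical flow is upward

Total head at MW-5: h = 1048.78 m (water level in the standpipe).
Pressure head at MW-8: ψ = P/(ρg) = 325.5×1000 / (1000 × 9.81) = 33.18 m.
Total head at MW-8: h = z + ψ = 1016.08 + 33.18 = 1049.26 m.
Δh = h(MW-5) − h(MW-8) = 1048.78 − 1049.26 = -0.48 m.
Vertical separation Δz = 1038.85 − 1016.08 = 22.77 m.
|i_v| = |Δh| / Δz = 0.48 / 22.77 = 0.0211.
Head is higher in the deep piezometer, so vertical flow is upward (discharge condition).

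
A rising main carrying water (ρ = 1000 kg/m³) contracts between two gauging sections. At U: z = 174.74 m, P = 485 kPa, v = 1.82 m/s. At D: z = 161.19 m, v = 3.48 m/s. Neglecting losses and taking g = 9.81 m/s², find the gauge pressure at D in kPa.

Pressure head at U: ψ₁ = P₁/(ρg) = 485×1000 / (1000 × 9.81) = 49.44 m.
Velocity heads: v₁²/2g = 1.82²/19.62 = 0.169 m; v₂²/2g = 3.48²/19.62 = 0.617 m.
Total head H = z₁ + ψ₁ + v₁²/2g = 174.74 + 49.44 + 0.169 = 224.35 m.
ψ₂ = H − z₂ − v₂²/2g = 224.35 − 161.19 − 0.617 = 62.54 m.
P₂ = ρgψ₂ = 1000 × 9.81 × 62.54 ≈ 614 kPa.

P₂ ≈ 614 kPa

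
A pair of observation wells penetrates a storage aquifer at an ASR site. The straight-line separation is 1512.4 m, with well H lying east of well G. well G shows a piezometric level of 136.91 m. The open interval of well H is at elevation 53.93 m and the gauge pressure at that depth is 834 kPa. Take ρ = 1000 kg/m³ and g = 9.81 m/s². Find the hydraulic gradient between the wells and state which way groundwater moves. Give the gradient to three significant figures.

Total head at well G: h = 136.91 m (water level in the piezometer is the total head).
Pressure head at well H: ψ = P/(ρg) = 834×1000 / (1000 × 9.81) = 85.02 m.
Total head at well H: h = z + ψ = 53.93 + 85.02 = 138.95 m.
Head difference: h(well G) − h(well H) = 136.91 − 138.95 = -2.04 m.
Hydraulic gradient: i = |Δh| / L = 2.04 / 1512.4 = 0.00135.
Flow is from higher to lower head: from well H toward well G, i.e. toward the west.

i ≈ 0.00135; groundwater flows toward the west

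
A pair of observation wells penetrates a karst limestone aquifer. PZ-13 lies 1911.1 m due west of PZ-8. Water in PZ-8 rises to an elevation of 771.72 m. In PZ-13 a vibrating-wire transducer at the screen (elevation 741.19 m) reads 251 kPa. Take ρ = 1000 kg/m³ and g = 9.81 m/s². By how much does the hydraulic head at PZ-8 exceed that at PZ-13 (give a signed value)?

Δh ≈ 4.94 m

Total head at PZ-8: h = 771.72 m (water level in the piezometer is the total head).
Pressure head at PZ-13: ψ = P/(ρg) = 251×1000 / (1000 × 9.81) = 25.59 m.
Total head at PZ-13: h = z + ψ = 741.19 + 25.59 = 766.78 m.
Head difference: h(PZ-8) − h(PZ-13) = 771.72 − 766.78 = 4.94 m.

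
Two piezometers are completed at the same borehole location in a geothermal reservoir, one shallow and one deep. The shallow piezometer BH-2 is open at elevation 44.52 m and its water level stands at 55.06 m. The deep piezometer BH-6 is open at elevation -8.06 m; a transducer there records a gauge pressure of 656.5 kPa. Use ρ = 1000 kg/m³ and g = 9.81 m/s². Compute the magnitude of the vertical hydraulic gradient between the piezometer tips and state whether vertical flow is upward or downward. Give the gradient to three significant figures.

|i_v| ≈ 0.0723; vertical flow is upward

Total head at BH-2: h = 55.06 m (water level in the standpipe).
Pressure head at BH-6: ψ = P/(ρg) = 656.5×1000 / (1000 × 9.81) = 66.92 m.
Total head at BH-6: h = z + ψ = -8.06 + 66.92 = 58.86 m.
Δh = h(BH-2) − h(BH-6) = 55.06 − 58.86 = -3.80 m.
Vertical separation Δz = 44.52 − (-8.06) = 52.58 m.
|i_v| = |Δh| / Δz = 3.80 / 52.58 = 0.0723.
Head is higher in the deep piezometer, so vertical flow is upward (discharge condition).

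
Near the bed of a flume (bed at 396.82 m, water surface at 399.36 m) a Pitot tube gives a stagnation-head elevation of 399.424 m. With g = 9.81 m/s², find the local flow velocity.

Near the bed, under hydrostatic conditions, the piezometric head (z + ψ) equals the free-surface elevation, 399.36 m.
Velocity head = total − piezometric = 399.424 − 399.36 = 0.064 m.
v = √(2g·h_v) = √(2 × 9.81 × 0.064) = 1.12 m/s.

v ≈ 1.12 m/s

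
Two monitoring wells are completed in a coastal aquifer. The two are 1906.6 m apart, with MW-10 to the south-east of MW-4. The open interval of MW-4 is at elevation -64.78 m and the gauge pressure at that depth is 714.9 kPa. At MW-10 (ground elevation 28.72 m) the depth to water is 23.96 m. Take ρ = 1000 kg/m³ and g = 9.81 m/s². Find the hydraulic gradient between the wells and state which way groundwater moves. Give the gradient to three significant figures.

i ≈ 0.00175; groundwater flows toward the south-east

Pressure head at MW-4: ψ = P/(ρg) = 714.9×1000 / (1000 × 9.81) = 72.87 m.
Total head at MW-4: h = z + ψ = -64.78 + 72.87 = 8.09 m.
Total head at MW-10: h = 28.72 − 23.96 = 4.76 m.
Head difference: h(MW-4) − h(MW-10) = 8.09 − 4.76 = 3.33 m.
Hydraulic gradient: i = |Δh| / L = 3.33 / 1906.6 = 0.00175.
Flow is from higher to lower head: from MW-4 toward MW-10, i.e. toward the south-east.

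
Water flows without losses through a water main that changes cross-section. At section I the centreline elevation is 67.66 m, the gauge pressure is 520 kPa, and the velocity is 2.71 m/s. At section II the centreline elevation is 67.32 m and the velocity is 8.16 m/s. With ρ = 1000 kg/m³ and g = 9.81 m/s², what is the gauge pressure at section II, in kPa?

P₂ ≈ 494 kPa

Pressure head at I: ψ₁ = P₁/(ρg) = 520×1000 / (1000 × 9.81) = 53.01 m.
Velocity heads: v₁²/2g = 2.71²/19.62 = 0.374 m; v₂²/2g = 8.16²/19.62 = 3.394 m.
Total head H = z₁ + ψ₁ + v₁²/2g = 67.66 + 53.01 + 0.374 = 121.04 m.
ψ₂ = H − z₂ − v₂²/2g = 121.04 − 67.32 − 3.394 = 50.33 m.
P₂ = ρgψ₂ = 1000 × 9.81 × 50.33 ≈ 494 kPa.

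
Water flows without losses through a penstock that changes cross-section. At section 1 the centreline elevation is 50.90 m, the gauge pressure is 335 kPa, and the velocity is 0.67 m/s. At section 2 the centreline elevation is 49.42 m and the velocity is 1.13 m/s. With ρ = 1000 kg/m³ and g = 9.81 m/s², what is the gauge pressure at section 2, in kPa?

P₂ ≈ 349 kPa

Pressure head at 1: ψ₁ = P₁/(ρg) = 335×1000 / (1000 × 9.81) = 34.15 m.
Velocity heads: v₁²/2g = 0.67²/19.62 = 0.023 m; v₂²/2g = 1.13²/19.62 = 0.065 m.
Total head H = z₁ + ψ₁ + v₁²/2g = 50.90 + 34.15 + 0.023 = 85.07 m.
ψ₂ = H − z₂ − v₂²/2g = 85.07 − 49.42 − 0.065 = 35.58 m.
P₂ = ρgψ₂ = 1000 × 9.81 × 35.58 ≈ 349 kPa.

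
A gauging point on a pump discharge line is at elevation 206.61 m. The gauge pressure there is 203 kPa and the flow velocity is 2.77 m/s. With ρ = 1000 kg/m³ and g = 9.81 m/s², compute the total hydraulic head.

h ≈ 227.69 m

Pressure head ψ = P/(ρg) = 203×1000 / (1000 × 9.81) = 20.69 m.
Velocity head = v²/(2g) = 2.77² / (2 × 9.81) = 0.391 m.
h = z + ψ + v²/(2g) = 206.61 + 20.69 + 0.391 = 227.69 m.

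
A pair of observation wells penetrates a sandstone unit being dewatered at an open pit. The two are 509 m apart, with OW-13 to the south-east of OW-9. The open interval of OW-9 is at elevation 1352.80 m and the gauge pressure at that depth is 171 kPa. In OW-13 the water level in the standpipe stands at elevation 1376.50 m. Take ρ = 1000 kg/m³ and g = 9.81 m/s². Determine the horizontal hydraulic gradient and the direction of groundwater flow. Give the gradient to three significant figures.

Pressure head at OW-9: ψ = P/(ρg) = 171×1000 / (1000 × 9.81) = 17.43 m.
Total head at OW-9: h = z + ψ = 1352.80 + 17.43 = 1370.23 m.
Total head at OW-13: h = 1376.50 m (water level in the piezometer is the total head).
Head difference: h(OW-9) − h(OW-13) = 1370.23 − 1376.50 = -6.27 m.
Hydraulic gradient: i = |Δh| / L = 6.27 / 509 = 0.0123.
Flow is from higher to lower head: from OW-13 toward OW-9, i.e. toward the north-west.

i ≈ 0.0123; groundwater flows toward the north-west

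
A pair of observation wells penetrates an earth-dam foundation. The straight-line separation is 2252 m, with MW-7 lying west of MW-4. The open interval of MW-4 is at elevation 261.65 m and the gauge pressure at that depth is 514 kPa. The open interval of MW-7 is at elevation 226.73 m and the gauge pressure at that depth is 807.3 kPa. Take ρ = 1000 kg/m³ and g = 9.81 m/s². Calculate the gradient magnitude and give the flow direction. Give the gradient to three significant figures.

i ≈ 0.00223; groundwater flows toward the west

Pressure head at MW-4: ψ = P/(ρg) = 514×1000 / (1000 × 9.81) = 52.40 m.
Total head at MW-4: h = z + ψ = 261.65 + 52.40 = 314.05 m.
Pressure head at MW-7: ψ = P/(ρg) = 807.3×1000 / (1000 × 9.81) = 82.29 m.
Total head at MW-7: h = z + ψ = 226.73 + 82.29 = 309.02 m.
Head difference: h(MW-4) − h(MW-7) = 314.05 − 309.02 = 5.03 m.
Hydraulic gradient: i = |Δh| / L = 5.03 / 2252 = 0.00223.
Flow is from higher to lower head: from MW-4 toward MW-7, i.e. toward the west.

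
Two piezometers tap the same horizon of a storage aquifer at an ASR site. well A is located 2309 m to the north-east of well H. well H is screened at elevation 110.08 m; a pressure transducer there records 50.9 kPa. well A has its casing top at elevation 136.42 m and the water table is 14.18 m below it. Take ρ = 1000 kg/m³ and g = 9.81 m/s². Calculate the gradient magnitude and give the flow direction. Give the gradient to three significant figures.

i ≈ 0.00302; groundwater flows toward the south-west

Pressure head at well H: ψ = P/(ρg) = 50.9×1000 / (1000 × 9.81) = 5.19 m.
Total head at well H: h = z + ψ = 110.08 + 5.19 = 115.27 m.
Total head at well A: h = 136.42 − 14.18 = 122.24 m.
Head difference: h(well H) − h(well A) = 115.27 − 122.24 = -6.97 m.
Hydraulic gradient: i = |Δh| / L = 6.97 / 2309 = 0.00302.
Flow is from higher to lower head: from well A toward well H, i.e. toward the south-west.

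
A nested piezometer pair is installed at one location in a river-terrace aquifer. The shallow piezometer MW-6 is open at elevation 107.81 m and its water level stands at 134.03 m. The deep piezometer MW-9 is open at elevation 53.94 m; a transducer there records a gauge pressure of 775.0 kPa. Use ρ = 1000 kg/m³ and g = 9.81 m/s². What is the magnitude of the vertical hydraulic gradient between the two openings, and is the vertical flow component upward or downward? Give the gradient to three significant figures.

|i_v| ≈ 0.0202; vertical flow is downward

Total head at MW-6: h = 134.03 m (water level in the standpipe).
Pressure head at MW-9: ψ = P/(ρg) = 775.0×1000 / (1000 × 9.81) = 79.00 m.
Total head at MW-9: h = z + ψ = 53.94 + 79.00 = 132.94 m.
Δh = h(MW-6) − h(MW-9) = 134.03 − 132.94 = 1.09 m.
Vertical separation Δz = 107.81 − 53.94 = 53.87 m.
|i_v| = |Δh| / Δz = 1.09 / 53.87 = 0.0202.
Head is higher in the shallow piezometer, so vertical flow is downward (recharge condition).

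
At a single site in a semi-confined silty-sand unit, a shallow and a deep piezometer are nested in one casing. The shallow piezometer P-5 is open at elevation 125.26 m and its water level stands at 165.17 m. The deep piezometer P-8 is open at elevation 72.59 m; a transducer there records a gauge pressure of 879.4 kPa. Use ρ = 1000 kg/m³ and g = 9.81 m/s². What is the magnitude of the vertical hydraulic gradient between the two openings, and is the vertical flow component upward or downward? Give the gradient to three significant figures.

|i_v| ≈ 0.0558; vertical flow is downward

Total head at P-5: h = 165.17 m (water level in the standpipe).
Pressure head at P-8: ψ = P/(ρg) = 879.4×1000 / (1000 × 9.81) = 89.64 m.
Total head at P-8: h = z + ψ = 72.59 + 89.64 = 162.23 m.
Δh = h(P-5) − h(P-8) = 165.17 − 162.23 = 2.94 m.
Vertical separation Δz = 125.26 − 72.59 = 52.67 m.
|i_v| = |Δh| / Δz = 2.94 / 52.67 = 0.0558.
Head is higher in the shallow piezometer, so vertical flow is downward (recharge condition).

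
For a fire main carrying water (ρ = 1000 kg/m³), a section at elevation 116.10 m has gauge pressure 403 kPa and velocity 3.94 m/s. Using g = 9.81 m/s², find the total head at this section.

h ≈ 157.97 m

Pressure head ψ = P/(ρg) = 403×1000 / (1000 × 9.81) = 41.08 m.
Velocity head = v²/(2g) = 3.94² / (2 × 9.81) = 0.791 m.
h = z + ψ + v²/(2g) = 116.10 + 41.08 + 0.791 = 157.97 m.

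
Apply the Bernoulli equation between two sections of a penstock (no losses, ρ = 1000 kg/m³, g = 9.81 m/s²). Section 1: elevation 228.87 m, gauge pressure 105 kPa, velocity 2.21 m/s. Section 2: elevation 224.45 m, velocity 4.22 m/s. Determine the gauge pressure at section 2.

Pressure head at 1: ψ₁ = P₁/(ρg) = 105×1000 / (1000 × 9.81) = 10.70 m.
Velocity heads: v₁²/2g = 2.21²/19.62 = 0.249 m; v₂²/2g = 4.22²/19.62 = 0.908 m.
Total head H = z₁ + ψ₁ + v₁²/2g = 228.87 + 10.70 + 0.249 = 239.82 m.
ψ₂ = H − z₂ − v₂²/2g = 239.82 − 224.45 − 0.908 = 14.46 m.
P₂ = ρgψ₂ = 1000 × 9.81 × 14.46 ≈ 142 kPa.

P₂ ≈ 142 kPa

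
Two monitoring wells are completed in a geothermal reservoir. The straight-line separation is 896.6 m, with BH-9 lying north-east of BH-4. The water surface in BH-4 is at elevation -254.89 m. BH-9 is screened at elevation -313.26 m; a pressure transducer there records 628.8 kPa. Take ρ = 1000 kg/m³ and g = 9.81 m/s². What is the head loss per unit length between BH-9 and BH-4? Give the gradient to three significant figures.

i ≈ 0.00639 m/m

Total head at BH-4: h = -254.89 m (water level in the piezometer is the total head).
Pressure head at BH-9: ψ = P/(ρg) = 628.8×1000 / (1000 × 9.81) = 64.10 m.
Total head at BH-9: h = z + ψ = -313.26 + 64.10 = -249.16 m.
Head difference: h(BH-4) − h(BH-9) = -254.89 − (-249.16) = -5.73 m.
Hydraulic gradient: i = |Δh| / L = 5.73 / 896.6 = 0.00639.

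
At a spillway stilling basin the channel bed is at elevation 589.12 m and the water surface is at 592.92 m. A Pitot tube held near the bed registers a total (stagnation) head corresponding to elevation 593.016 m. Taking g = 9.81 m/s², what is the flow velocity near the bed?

v ≈ 1.37 m/s

Near the bed, under hydrostatic conditions, the piezometric head (z + ψ) equals the free-surface elevation, 592.92 m.
Velocity head = total − piezometric = 593.016 − 592.92 = 0.096 m.
v = √(2g·h_v) = √(2 × 9.81 × 0.096) = 1.37 m/s.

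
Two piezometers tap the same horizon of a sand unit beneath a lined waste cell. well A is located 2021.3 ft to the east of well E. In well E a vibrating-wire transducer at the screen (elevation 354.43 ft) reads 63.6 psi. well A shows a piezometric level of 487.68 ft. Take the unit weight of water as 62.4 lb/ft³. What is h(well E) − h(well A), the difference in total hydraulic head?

Pressure head at well E: ψ = 144·P/γ = 144 × 63.6 / 62.4 = 146.77 ft.
Total head at well E: h = z + ψ = 354.43 + 146.77 = 501.20 ft.
Total head at well A: h = 487.68 ft (water level in the piezometer is the total head).
Head difference: h(well E) − h(well A) = 501.20 − 487.68 = 13.52 ft.

Δh ≈ 13.52 ft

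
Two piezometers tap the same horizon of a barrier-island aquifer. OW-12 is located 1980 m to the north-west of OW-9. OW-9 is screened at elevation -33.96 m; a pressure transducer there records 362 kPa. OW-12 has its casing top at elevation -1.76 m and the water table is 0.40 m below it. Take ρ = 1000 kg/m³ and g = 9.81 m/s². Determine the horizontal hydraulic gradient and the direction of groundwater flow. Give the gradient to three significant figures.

i ≈ 0.00258; groundwater flows toward the north-west

Pressure head at OW-9: ψ = P/(ρg) = 362×1000 / (1000 × 9.81) = 36.90 m.
Total head at OW-9: h = z + ψ = -33.96 + 36.90 = 2.94 m.
Total head at OW-12: h = -1.76 − 0.40 = -2.16 m.
Head difference: h(OW-9) − h(OW-12) = 2.94 − (-2.16) = 5.10 m.
Hydraulic gradient: i = |Δh| / L = 5.10 / 1980 = 0.00258.
Flow is from higher to lower head: from OW-9 toward OW-12, i.e. toward the north-west.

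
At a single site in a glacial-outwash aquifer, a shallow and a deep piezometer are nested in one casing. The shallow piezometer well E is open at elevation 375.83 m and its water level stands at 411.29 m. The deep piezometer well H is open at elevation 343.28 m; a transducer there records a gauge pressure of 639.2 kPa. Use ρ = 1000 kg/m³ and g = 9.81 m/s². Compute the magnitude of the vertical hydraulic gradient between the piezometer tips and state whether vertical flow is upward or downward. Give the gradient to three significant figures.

|i_v| ≈ 0.0876; vertical flow is downward

Total head at well E: h = 411.29 m (water level in the standpipe).
Pressure head at well H: ψ = P/(ρg) = 639.2×1000 / (1000 × 9.81) = 65.16 m.
Total head at well H: h = z + ψ = 343.28 + 65.16 = 408.44 m.
Δh = h(well E) − h(well H) = 411.29 − 408.44 = 2.85 m.
Vertical separation Δz = 375.83 − 343.28 = 32.55 m.
|i_v| = |Δh| / Δz = 2.85 / 32.55 = 0.0876.
Head is higher in the shallow piezometer, so vertical flow is downward (recharge condition).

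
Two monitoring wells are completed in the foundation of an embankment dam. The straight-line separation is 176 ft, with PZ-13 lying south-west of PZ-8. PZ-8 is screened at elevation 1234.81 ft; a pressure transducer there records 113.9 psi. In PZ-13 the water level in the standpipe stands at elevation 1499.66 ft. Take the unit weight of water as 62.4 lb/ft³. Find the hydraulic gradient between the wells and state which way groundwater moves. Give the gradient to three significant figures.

Pressure head at PZ-8: ψ = 144·P/γ = 144 × 113.9 / 62.4 = 262.85 ft.
Total head at PZ-8: h = z + ψ = 1234.81 + 262.85 = 1497.66 ft.
Total head at PZ-13: h = 1499.66 ft (water level in the piezometer is the total head).
Head difference: h(PZ-8) − h(PZ-13) = 1497.66 − 1499.66 = -2.00 ft.
Hydraulic gradient: i = |Δh| / L = 2.00 / 176 = 0.0114.
Flow is from higher to lower head: from PZ-13 toward PZ-8, i.e. toward the north-east.

i ≈ 0.0114; groundwater flows toward the north-east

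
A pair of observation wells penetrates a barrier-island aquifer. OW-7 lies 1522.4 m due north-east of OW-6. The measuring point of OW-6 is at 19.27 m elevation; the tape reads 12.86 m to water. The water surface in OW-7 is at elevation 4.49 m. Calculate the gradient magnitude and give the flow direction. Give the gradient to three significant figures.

Total head at OW-6: h = 19.27 − 12.86 = 6.41 m.
Total head at OW-7: h = 4.49 m (water level in the piezometer is the total head).
Head difference: h(OW-6) − h(OW-7) = 6.41 − 4.49 = 1.92 m.
Hydraulic gradient: i = |Δh| / L = 1.92 / 1522.4 = 0.00126.
Flow is from higher to lower head: from OW-6 toward OW-7, i.e. toward the north-east.

i ≈ 0.00126; groundwater flows toward the north-east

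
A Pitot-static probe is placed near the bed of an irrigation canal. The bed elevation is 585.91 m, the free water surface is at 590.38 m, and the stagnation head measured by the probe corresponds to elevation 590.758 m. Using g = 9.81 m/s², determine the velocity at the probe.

v ≈ 2.72 m/s

Near the bed, under hydrostatic conditions, the piezometric head (z + ψ) equals the free-surface elevation, 590.38 m.
Velocity head = total − piezometric = 590.758 − 590.38 = 0.378 m.
v = √(2g·h_v) = √(2 × 9.81 × 0.378) = 2.72 m/s.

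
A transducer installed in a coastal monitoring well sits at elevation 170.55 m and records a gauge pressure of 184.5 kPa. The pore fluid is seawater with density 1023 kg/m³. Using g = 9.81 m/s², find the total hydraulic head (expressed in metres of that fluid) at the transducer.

h ≈ 188.93 m

ψ = P/(ρg) = 184.5×1000 / (1023 × 9.81) = 18.38 m.
h = z + ψ = 170.55 + 18.38 = 188.93 m.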